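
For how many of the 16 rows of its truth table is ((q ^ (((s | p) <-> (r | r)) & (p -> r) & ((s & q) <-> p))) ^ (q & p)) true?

p  q  r  s     (s | p)  (r | r)  ((s | p) <-> (r | r))  (p -> r)  (s & q)  ((s & q) <-> p)  (q & p)  φ
F  F  F  F        F        F               T               T         F            T            F     T
F  F  F  T        T        F               F               T         F            T            F     F
F  F  T  F        F        T               F               T         F            T            F     F
F  F  T  T        T        T               T               T         F            T            F     T
F  T  F  F        F        F               T               T         F            T            F     F
F  T  F  T        T        F               F               T         T            F            F     T
F  T  T  F        F        T               F               T         F            T            F     T
F  T  T  T        T        T               T               T         T            F            F     T
T  F  F  F        T        F               F               F         F            F            F     F
T  F  F  T        T        F               F               F         F            F            F     F
T  F  T  F        T        T               T               T         F            F            F     F
T  F  T  T        T        T               T               T         F            F            F     F
T  T  F  F        T        F               F               F         F            F            T     F
T  T  F  T        T        F               F               F         T            T            T     F
T  T  T  F        T        T               T               T         F            F            T     F
T  T  T  T        T        T               T               T         T            T            T     T
The formula is true on 6 of the 16 rows.

6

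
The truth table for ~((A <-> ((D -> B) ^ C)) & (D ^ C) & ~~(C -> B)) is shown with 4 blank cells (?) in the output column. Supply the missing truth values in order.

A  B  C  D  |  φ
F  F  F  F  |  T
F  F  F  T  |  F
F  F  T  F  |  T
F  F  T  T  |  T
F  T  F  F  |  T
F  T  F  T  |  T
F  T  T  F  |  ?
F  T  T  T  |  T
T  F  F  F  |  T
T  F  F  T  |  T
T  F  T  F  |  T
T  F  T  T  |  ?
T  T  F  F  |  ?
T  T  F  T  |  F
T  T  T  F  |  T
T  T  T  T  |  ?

Row A=F, B=T, C=T, D=F: (A <-> ((D -> B) ^ C)) = T, (D ^ C) = T, ~~(C -> B) = T, ((A <-> ((D -> B) ^ C)) & (D ^ C) & ~~(C -> B)) = T, so the formula = F.
Row A=T, B=F, C=T, D=T: (A <-> ((D -> B) ^ C)) = T, (D ^ C) = F, ~~(C -> B) = F, ((A <-> ((D -> B) ^ C)) & (D ^ C) & ~~(C -> B)) = F, so the formula = T.
Row A=T, B=T, C=F, D=F: (A <-> ((D -> B) ^ C)) = T, (D ^ C) = F, ~~(C -> B) = T, ((A <-> ((D -> B) ^ C)) & (D ^ C) & ~~(C -> B)) = F, so the formula = T.
Row A=T, B=T, C=T, D=T: (A <-> ((D -> B) ^ C)) = F, (D ^ C) = F, ~~(C -> B) = T, ((A <-> ((D -> B) ^ C)) & (D ^ C) & ~~(C -> B)) = F, so the formula = T.

F, T, T, T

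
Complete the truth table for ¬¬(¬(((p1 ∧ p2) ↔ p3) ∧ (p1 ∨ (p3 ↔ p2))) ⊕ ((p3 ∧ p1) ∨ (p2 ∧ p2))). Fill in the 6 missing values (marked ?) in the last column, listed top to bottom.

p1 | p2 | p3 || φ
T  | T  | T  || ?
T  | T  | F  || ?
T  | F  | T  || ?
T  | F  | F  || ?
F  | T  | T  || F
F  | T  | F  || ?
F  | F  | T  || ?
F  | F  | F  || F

Row p1=T, p2=T, p3=T: (¬(((p1 ∧ p2) ↔ p3) ∧ (p1 ∨ (p3 ↔ p2))) ⊕ ((p3 ∧ p1) ∨ (p2 ∧ p2))) = T, ¬(¬(((p1 ∧ p2) ↔ p3) ∧ (p1 ∨ (p3 ↔ p2))) ⊕ ((p3 ∧ p1) ∨ (p2 ∧ p2))) = F, so the formula = T.
Row p1=T, p2=T, p3=F: (¬(((p1 ∧ p2) ↔ p3) ∧ (p1 ∨ (p3 ↔ p2))) ⊕ ((p3 ∧ p1) ∨ (p2 ∧ p2))) = F, ¬(¬(((p1 ∧ p2) ↔ p3) ∧ (p1 ∨ (p3 ↔ p2))) ⊕ ((p3 ∧ p1) ∨ (p2 ∧ p2))) = T, so the formula = F.
Row p1=T, p2=F, p3=T: (¬(((p1 ∧ p2) ↔ p3) ∧ (p1 ∨ (p3 ↔ p2))) ⊕ ((p3 ∧ p1) ∨ (p2 ∧ p2))) = F, ¬(¬(((p1 ∧ p2) ↔ p3) ∧ (p1 ∨ (p3 ↔ p2))) ⊕ ((p3 ∧ p1) ∨ (p2 ∧ p2))) = T, so the formula = F.
Row p1=T, p2=F, p3=F: (¬(((p1 ∧ p2) ↔ p3) ∧ (p1 ∨ (p3 ↔ p2))) ⊕ ((p3 ∧ p1) ∨ (p2 ∧ p2))) = F, ¬(¬(((p1 ∧ p2) ↔ p3) ∧ (p1 ∨ (p3 ↔ p2))) ⊕ ((p3 ∧ p1) ∨ (p2 ∧ p2))) = T, so the formula = F.
Row p1=F, p2=T, p3=F: (¬(((p1 ∧ p2) ↔ p3) ∧ (p1 ∨ (p3 ↔ p2))) ⊕ ((p3 ∧ p1) ∨ (p2 ∧ p2))) = F, ¬(¬(((p1 ∧ p2) ↔ p3) ∧ (p1 ∨ (p3 ↔ p2))) ⊕ ((p3 ∧ p1) ∨ (p2 ∧ p2))) = T, so the formula = F.
Row p1=F, p2=F, p3=T: (¬(((p1 ∧ p2) ↔ p3) ∧ (p1 ∨ (p3 ↔ p2))) ⊕ ((p3 ∧ p1) ∨ (p2 ∧ p2))) = T, ¬(¬(((p1 ∧ p2) ↔ p3) ∧ (p1 ∨ (p3 ↔ p2))) ⊕ ((p3 ∧ p1) ∨ (p2 ∧ p2))) = F, so the formula = T.

T, F, F, F, F, T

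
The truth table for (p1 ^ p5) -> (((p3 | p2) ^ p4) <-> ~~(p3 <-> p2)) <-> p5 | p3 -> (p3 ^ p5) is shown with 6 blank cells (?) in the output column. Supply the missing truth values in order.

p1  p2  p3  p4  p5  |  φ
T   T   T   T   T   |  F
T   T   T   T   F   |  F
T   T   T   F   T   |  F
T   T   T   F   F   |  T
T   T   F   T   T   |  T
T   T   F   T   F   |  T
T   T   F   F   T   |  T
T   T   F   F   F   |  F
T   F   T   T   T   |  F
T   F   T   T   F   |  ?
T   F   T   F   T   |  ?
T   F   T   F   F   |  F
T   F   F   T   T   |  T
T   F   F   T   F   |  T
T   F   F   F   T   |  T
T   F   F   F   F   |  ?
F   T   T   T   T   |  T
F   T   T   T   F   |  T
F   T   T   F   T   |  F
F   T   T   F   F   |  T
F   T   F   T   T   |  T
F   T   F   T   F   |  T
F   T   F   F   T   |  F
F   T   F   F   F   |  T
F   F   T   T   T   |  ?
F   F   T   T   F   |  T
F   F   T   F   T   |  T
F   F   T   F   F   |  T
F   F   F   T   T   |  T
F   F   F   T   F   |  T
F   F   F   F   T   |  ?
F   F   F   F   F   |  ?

Row p1=T, p2=F, p3=T, p4=T, p5=F: ((p1 ^ p5) -> (((p3 | p2) ^ p4) <-> ~~(p3 <-> p2))) = T, (p5 | p3 -> (p3 ^ p5)) = T, so the formula = T.
Row p1=T, p2=F, p3=T, p4=F, p5=T: ((p1 ^ p5) -> (((p3 | p2) ^ p4) <-> ~~(p3 <-> p2))) = T, (p5 | p3 -> (p3 ^ p5)) = F, so the formula = F.
Row p1=T, p2=F, p3=F, p4=F, p5=F: ((p1 ^ p5) -> (((p3 | p2) ^ p4) <-> ~~(p3 <-> p2))) = F, (p5 | p3 -> (p3 ^ p5)) = T, so the formula = F.
Row p1=F, p2=F, p3=T, p4=T, p5=T: ((p1 ^ p5) -> (((p3 | p2) ^ p4) <-> ~~(p3 <-> p2))) = T, (p5 | p3 -> (p3 ^ p5)) = F, so the formula = F.
Row p1=F, p2=F, p3=F, p4=F, p5=T: ((p1 ^ p5) -> (((p3 | p2) ^ p4) <-> ~~(p3 <-> p2))) = F, (p5 | p3 -> (p3 ^ p5)) = T, so the formula = F.
Row p1=F, p2=F, p3=F, p4=F, p5=F: ((p1 ^ p5) -> (((p3 | p2) ^ p4) <-> ~~(p3 <-> p2))) = T, (p5 | p3 -> (p3 ^ p5)) = T, so the formula = T.

T, F, F, F, F, T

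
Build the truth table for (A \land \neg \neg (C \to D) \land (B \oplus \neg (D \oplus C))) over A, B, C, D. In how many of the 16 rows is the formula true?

3

A | B | C | D || (C \to D) | \neg (C \to D) | \neg \neg (C \to D) | (D \oplus C) | \neg (D \oplus C) | (B \oplus \neg (D \oplus C)) | φ
0 | 0 | 0 | 0 ||     1     |       0        |          1          |      0       |         1         |              1               | 0
0 | 0 | 0 | 1 ||     1     |       0        |          1          |      1       |         0         |              0               | 0
0 | 0 | 1 | 0 ||     0     |       1        |          0          |      1       |         0         |              0               | 0
0 | 0 | 1 | 1 ||     1     |       0        |          1          |      0       |         1         |              1               | 0
0 | 1 | 0 | 0 ||     1     |       0        |          1          |      0       |         1         |              0               | 0
0 | 1 | 0 | 1 ||     1     |       0        |          1          |      1       |         0         |              1               | 0
0 | 1 | 1 | 0 ||     0     |       1        |          0          |      1       |         0         |              1               | 0
0 | 1 | 1 | 1 ||     1     |       0        |          1          |      0       |         1         |              0               | 0
1 | 0 | 0 | 0 ||     1     |       0        |          1          |      0       |         1         |              1               | 1
1 | 0 | 0 | 1 ||     1     |       0        |          1          |      1       |         0         |              0               | 0
1 | 0 | 1 | 0 ||     0     |       1        |          0          |      1       |         0         |              0               | 0
1 | 0 | 1 | 1 ||     1     |       0        |          1          |      0       |         1         |              1               | 1
1 | 1 | 0 | 0 ||     1     |       0        |          1          |      0       |         1         |              0               | 0
1 | 1 | 0 | 1 ||     1     |       0        |          1          |      1       |         0         |              1               | 1
1 | 1 | 1 | 0 ||     0     |       1        |          0          |      1       |         0         |              1               | 0
1 | 1 | 1 | 1 ||     1     |       0        |          1          |      0       |         1         |              0               | 0
The formula is true on 3 of the 16 rows.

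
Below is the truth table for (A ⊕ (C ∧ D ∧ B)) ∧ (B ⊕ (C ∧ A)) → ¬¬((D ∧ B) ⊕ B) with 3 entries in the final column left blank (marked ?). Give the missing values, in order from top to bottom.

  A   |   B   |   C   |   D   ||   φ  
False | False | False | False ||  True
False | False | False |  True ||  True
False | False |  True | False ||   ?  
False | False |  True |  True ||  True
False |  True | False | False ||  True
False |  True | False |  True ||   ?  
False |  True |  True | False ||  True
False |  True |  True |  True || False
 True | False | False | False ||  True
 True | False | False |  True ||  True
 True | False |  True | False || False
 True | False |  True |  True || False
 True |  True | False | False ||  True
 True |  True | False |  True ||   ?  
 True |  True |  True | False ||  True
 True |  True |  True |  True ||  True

True, True, False

Row A=False, B=False, C=True, D=False: ((A ⊕ (C ∧ D ∧ B)) ∧ (B ⊕ (C ∧ A))) = False, ¬¬((D ∧ B) ⊕ B) = False, so the formula = True.
Row A=False, B=True, C=False, D=True: ((A ⊕ (C ∧ D ∧ B)) ∧ (B ⊕ (C ∧ A))) = False, ¬¬((D ∧ B) ⊕ B) = False, so the formula = True.
Row A=True, B=True, C=False, D=True: ((A ⊕ (C ∧ D ∧ B)) ∧ (B ⊕ (C ∧ A))) = True, ¬¬((D ∧ B) ⊕ B) = False, so the formula = False.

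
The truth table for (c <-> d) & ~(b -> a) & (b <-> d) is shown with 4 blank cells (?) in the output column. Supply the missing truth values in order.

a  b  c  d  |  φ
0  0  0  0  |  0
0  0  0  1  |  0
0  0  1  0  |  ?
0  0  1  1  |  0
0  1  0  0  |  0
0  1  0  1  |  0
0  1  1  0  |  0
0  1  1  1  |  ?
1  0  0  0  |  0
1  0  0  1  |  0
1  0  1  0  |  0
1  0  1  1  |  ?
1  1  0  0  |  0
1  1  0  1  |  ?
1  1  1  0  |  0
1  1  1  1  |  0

0, 1, 0, 0

Row a=0, b=0, c=1, d=0: (c <-> d) = 0, ~(b -> a) = 0, (b <-> d) = 1, so the formula = 0.
Row a=0, b=1, c=1, d=1: (c <-> d) = 1, ~(b -> a) = 1, (b <-> d) = 1, so the formula = 1.
Row a=1, b=0, c=1, d=1: (c <-> d) = 1, ~(b -> a) = 0, (b <-> d) = 0, so the formula = 0.
Row a=1, b=1, c=0, d=1: (c <-> d) = 0, ~(b -> a) = 0, (b <-> d) = 1, so the formula = 0.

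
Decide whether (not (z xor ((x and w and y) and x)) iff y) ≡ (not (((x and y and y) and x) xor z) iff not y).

  x   |   y   |   z   |   w   ||   φ   |   ψ  
False | False | False | False || False |  True
False | False | False |  True || False |  True
False | False |  True | False ||  True | False
False | False |  True |  True ||  True | False
False |  True | False | False ||  True | False
False |  True | False |  True ||  True | False
False |  True |  True | False || False |  True
False |  True |  True |  True || False |  True
 True | False | False | False || False |  True
 True | False | False |  True || False |  True
 True | False |  True | False ||  True | False
 True | False |  True |  True ||  True | False
 True |  True | False | False ||  True |  True
 True |  True | False |  True || False |  True
 True |  True |  True | False || False | False
 True |  True |  True |  True ||  True | False
The columns differ at x=False, y=False, z=False, w=False (φ=False, ψ=True), so they are not equivalent.

not equivalent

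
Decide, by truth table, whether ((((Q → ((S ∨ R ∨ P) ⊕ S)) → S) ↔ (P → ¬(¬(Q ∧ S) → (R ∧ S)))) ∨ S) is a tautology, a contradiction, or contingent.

contingent

P | Q | R | S | (S ∨ R ∨ P) | ((S ∨ R ∨ P) ⊕ S) | (Q → ((S ∨ R ∨ P) ⊕ S)) | (Q ∧ S) | ¬(Q ∧ S) | (R ∧ S) | (¬(Q ∧ S) → (R ∧ S)) | ¬(¬(Q ∧ S) → (R ∧ S)) | (P → ¬(¬(Q ∧ S) → (R ∧ S))) | φ
- | - | - | - | ----------- | ----------------- | ----------------------- | ------- | -------- | ------- | -------------------- | --------------------- | --------------------------- | -
0 | 0 | 0 | 0 |      0      |         0         |            1            |    0    |    1     |    0    |          0           |           1           |              1              | 0
0 | 0 | 0 | 1 |      1      |         0         |            1            |    0    |    1     |    0    |          0           |           1           |              1              | 1
0 | 0 | 1 | 0 |      1      |         1         |            1            |    0    |    1     |    0    |          0           |           1           |              1              | 0
0 | 0 | 1 | 1 |      1      |         0         |            1            |    0    |    1     |    1    |          1           |           0           |              1              | 1
0 | 1 | 0 | 0 |      0      |         0         |            0            |    0    |    1     |    0    |          0           |           1           |              1              | 1
0 | 1 | 0 | 1 |      1      |         0         |            0            |    1    |    0     |    0    |          1           |           0           |              1              | 1
0 | 1 | 1 | 0 |      1      |         1         |            1            |    0    |    1     |    0    |          0           |           1           |              1              | 0
0 | 1 | 1 | 1 |      1      |         0         |            0            |    1    |    0     |    1    |          1           |           0           |              1              | 1
1 | 0 | 0 | 0 |      1      |         1         |            1            |    0    |    1     |    0    |          0           |           1           |              1              | 0
1 | 0 | 0 | 1 |      1      |         0         |            1            |    0    |    1     |    0    |          0           |           1           |              1              | 1
1 | 0 | 1 | 0 |      1      |         1         |            1            |    0    |    1     |    0    |          0           |           1           |              1              | 0
1 | 0 | 1 | 1 |      1      |         0         |            1            |    0    |    1     |    1    |          1           |           0           |              0              | 1
1 | 1 | 0 | 0 |      1      |         1         |            1            |    0    |    1     |    0    |          0           |           1           |              1              | 0
1 | 1 | 0 | 1 |      1      |         0         |            0            |    1    |    0     |    0    |          1           |           0           |              0              | 1
1 | 1 | 1 | 0 |      1      |         1         |            1            |    0    |    1     |    0    |          0           |           1           |              1              | 0
1 | 1 | 1 | 1 |      1      |         0         |            0            |    1    |    0     |    1    |          1           |           0           |              0              | 1
9 of 16 rows are 1, so the formula is contingent.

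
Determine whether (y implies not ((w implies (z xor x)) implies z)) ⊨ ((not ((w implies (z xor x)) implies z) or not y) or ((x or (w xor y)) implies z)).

x | y | z | w | φ | ψ
- | - | - | - | - | -
F | F | F | F | T | T
F | F | F | T | T | T
F | F | T | F | T | T
F | F | T | T | T | T
F | T | F | F | T | T
F | T | F | T | F | T
F | T | T | F | F | T
F | T | T | T | F | T
T | F | F | F | T | T
T | F | F | T | T | T
T | F | T | F | T | T
T | F | T | T | T | T
T | T | F | F | T | T
T | T | F | T | T | T
T | T | T | F | F | T
T | T | T | T | F | T
In every row where φ is true, ψ is also true, so φ ⊨ ψ.

yes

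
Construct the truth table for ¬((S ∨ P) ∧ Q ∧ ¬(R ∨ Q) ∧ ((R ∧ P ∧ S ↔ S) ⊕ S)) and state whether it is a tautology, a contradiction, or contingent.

P | Q | R | S || (S ∨ P) | (R ∨ Q) | ¬(R ∨ Q) | (R ∧ P ∧ S) | ((R ∧ P ∧ S) ↔ S) | (((R ∧ P ∧ S) ↔ S) ⊕ S) | φ
0 | 0 | 0 | 0 ||    0    |    0    |    1     |      0      |         1         |            1            | 1
0 | 0 | 0 | 1 ||    1    |    0    |    1     |      0      |         0         |            1            | 1
0 | 0 | 1 | 0 ||    0    |    1    |    0     |      0      |         1         |            1            | 1
0 | 0 | 1 | 1 ||    1    |    1    |    0     |      0      |         0         |            1            | 1
0 | 1 | 0 | 0 ||    0    |    1    |    0     |      0      |         1         |            1            | 1
0 | 1 | 0 | 1 ||    1    |    1    |    0     |      0      |         0         |            1            | 1
0 | 1 | 1 | 0 ||    0    |    1    |    0     |      0      |         1         |            1            | 1
0 | 1 | 1 | 1 ||    1    |    1    |    0     |      0      |         0         |            1            | 1
1 | 0 | 0 | 0 ||    1    |    0    |    1     |      0      |         1         |            1            | 1
1 | 0 | 0 | 1 ||    1    |    0    |    1     |      0      |         0         |            1            | 1
1 | 0 | 1 | 0 ||    1    |    1    |    0     |      0      |         1         |            1            | 1
1 | 0 | 1 | 1 ||    1    |    1    |    0     |      1      |         1         |            0            | 1
1 | 1 | 0 | 0 ||    1    |    1    |    0     |      0      |         1         |            1            | 1
1 | 1 | 0 | 1 ||    1    |    1    |    0     |      0      |         0         |            1            | 1
1 | 1 | 1 | 0 ||    1    |    1    |    0     |      0      |         1         |            1            | 1
1 | 1 | 1 | 1 ||    1    |    1    |    0     |      1      |         1         |            0            | 1
Every row is 1, so the formula is a tautology.

tautology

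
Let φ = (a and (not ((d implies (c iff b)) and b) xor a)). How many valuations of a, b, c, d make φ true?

3

a | b | c | d | (c iff b) | (d implies (c iff b)) | φ
- | - | - | - | --------- | --------------------- | -
T | T | T | T |     T     |           T           | T
T | T | T | F |     T     |           T           | T
T | T | F | T |     F     |           F           | F
T | T | F | F |     F     |           T           | T
T | F | T | T |     F     |           F           | F
T | F | T | F |     F     |           T           | F
T | F | F | T |     T     |           T           | F
T | F | F | F |     T     |           T           | F
F | T | T | T |     T     |           T           | F
F | T | T | F |     T     |           T           | F
F | T | F | T |     F     |           F           | F
F | T | F | F |     F     |           T           | F
F | F | T | T |     F     |           F           | F
F | F | T | F |     F     |           T           | F
F | F | F | T |     T     |           T           | F
F | F | F | F |     T     |           T           | F
The formula is true on 3 of the 16 rows.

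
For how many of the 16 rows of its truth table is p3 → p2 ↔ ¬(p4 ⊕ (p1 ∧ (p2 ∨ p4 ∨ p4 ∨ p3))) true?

p1 | p2 | p3 | p4 || (p3 → p2) | (p2 ∨ p4 ∨ p4 ∨ p3) | (p1 ∧ (p2 ∨ p4 ∨ p4 ∨ p3)) | φ
T  | T  | T  | T  ||     T     |          T          |             T              | T
T  | T  | T  | F  ||     T     |          T          |             T              | F
T  | T  | F  | T  ||     T     |          T          |             T              | T
T  | T  | F  | F  ||     T     |          T          |             T              | F
T  | F  | T  | T  ||     F     |          T          |             T              | F
T  | F  | T  | F  ||     F     |          T          |             T              | T
T  | F  | F  | T  ||     T     |          T          |             T              | T
T  | F  | F  | F  ||     T     |          F          |             F              | T
F  | T  | T  | T  ||     T     |          T          |             F              | F
F  | T  | T  | F  ||     T     |          T          |             F              | T
F  | T  | F  | T  ||     T     |          T          |             F              | F
F  | T  | F  | F  ||     T     |          T          |             F              | T
F  | F  | T  | T  ||     F     |          T          |             F              | T
F  | F  | T  | F  ||     F     |          T          |             F              | F
F  | F  | F  | T  ||     T     |          T          |             F              | F
F  | F  | F  | F  ||     T     |          F          |             F              | T
The formula is true on 9 of the 16 rows.

9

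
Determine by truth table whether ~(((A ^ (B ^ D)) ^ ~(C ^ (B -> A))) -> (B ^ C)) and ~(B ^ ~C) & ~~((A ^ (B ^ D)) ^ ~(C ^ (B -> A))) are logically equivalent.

not equivalent

A | B | C | D | φ | ψ
- | - | - | - | - | -
T | T | T | T | F | F
T | T | T | F | T | F
T | T | F | T | F | T
T | T | F | F | F | F
T | F | T | T | F | T
T | F | T | F | F | F
T | F | F | T | F | F
T | F | F | F | T | F
F | T | T | T | F | F
F | T | T | F | T | F
F | T | F | T | F | T
F | T | F | F | F | F
F | F | T | T | F | F
F | F | T | F | F | T
F | F | F | T | T | F
F | F | F | F | F | F
The columns differ at A=T, B=T, C=T, D=F (φ=T, ψ=F), so they are not equivalent.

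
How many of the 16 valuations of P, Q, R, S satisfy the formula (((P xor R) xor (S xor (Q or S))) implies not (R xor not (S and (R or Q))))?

11

P | Q | R | S | φ
- | - | - | - | -
1 | 1 | 1 | 1 | 1
1 | 1 | 1 | 0 | 1
1 | 1 | 0 | 1 | 1
1 | 1 | 0 | 0 | 1
1 | 0 | 1 | 1 | 1
1 | 0 | 1 | 0 | 1
1 | 0 | 0 | 1 | 0
1 | 0 | 0 | 0 | 0
0 | 1 | 1 | 1 | 0
0 | 1 | 1 | 0 | 1
0 | 1 | 0 | 1 | 1
0 | 1 | 0 | 0 | 0
0 | 0 | 1 | 1 | 0
0 | 0 | 1 | 0 | 1
0 | 0 | 0 | 1 | 1
0 | 0 | 0 | 0 | 1
The formula is true on 11 of the 16 rows.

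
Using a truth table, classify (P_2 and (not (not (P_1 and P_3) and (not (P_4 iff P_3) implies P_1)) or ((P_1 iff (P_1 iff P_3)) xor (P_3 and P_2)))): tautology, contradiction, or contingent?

contingent

P_1 | P_2 | P_3 | P_4 || (P_1 and P_3) | not (P_1 and P_3) | (P_4 iff P_3) | not (P_4 iff P_3) | (P_1 iff P_3) | (P_1 iff (P_1 iff P_3)) | (P_3 and P_2) | φ
 0  |  0  |  0  |  0  ||       0       |         1         |       1       |         0         |       1       |            0            |       0       | 0
 0  |  0  |  0  |  1  ||       0       |         1         |       0       |         1         |       1       |            0            |       0       | 0
 0  |  0  |  1  |  0  ||       0       |         1         |       0       |         1         |       0       |            1            |       0       | 0
 0  |  0  |  1  |  1  ||       0       |         1         |       1       |         0         |       0       |            1            |       0       | 0
 0  |  1  |  0  |  0  ||       0       |         1         |       1       |         0         |       1       |            0            |       0       | 0
 0  |  1  |  0  |  1  ||       0       |         1         |       0       |         1         |       1       |            0            |       0       | 1
 0  |  1  |  1  |  0  ||       0       |         1         |       0       |         1         |       0       |            1            |       1       | 1
 0  |  1  |  1  |  1  ||       0       |         1         |       1       |         0         |       0       |            1            |       1       | 0
 1  |  0  |  0  |  0  ||       0       |         1         |       1       |         0         |       0       |            0            |       0       | 0
 1  |  0  |  0  |  1  ||       0       |         1         |       0       |         1         |       0       |            0            |       0       | 0
 1  |  0  |  1  |  0  ||       1       |         0         |       0       |         1         |       1       |            1            |       0       | 0
 1  |  0  |  1  |  1  ||       1       |         0         |       1       |         0         |       1       |            1            |       0       | 0
 1  |  1  |  0  |  0  ||       0       |         1         |       1       |         0         |       0       |            0            |       0       | 0
 1  |  1  |  0  |  1  ||       0       |         1         |       0       |         1         |       0       |            0            |       0       | 0
 1  |  1  |  1  |  0  ||       1       |         0         |       0       |         1         |       1       |            1            |       1       | 1
 1  |  1  |  1  |  1  ||       1       |         0         |       1       |         0         |       1       |            1            |       1       | 1
4 of 16 rows are 1, so the formula is contingent.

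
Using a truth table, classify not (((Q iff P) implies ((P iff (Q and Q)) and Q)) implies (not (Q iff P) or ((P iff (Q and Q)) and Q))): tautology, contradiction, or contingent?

P  Q  |  φ
T  T  |  F
T  F  |  F
F  T  |  F
F  F  |  F
Every row is F, so the formula is a contradiction.

contradiction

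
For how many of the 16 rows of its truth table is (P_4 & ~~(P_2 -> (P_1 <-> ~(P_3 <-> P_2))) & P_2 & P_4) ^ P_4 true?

P_1 | P_2 | P_3 | P_4 || (P_3 <-> P_2) | ~(P_3 <-> P_2) | (P_1 <-> ~(P_3 <-> P_2)) | (P_2 & P_4) | φ
 1  |  1  |  1  |  1  ||       1       |       0        |            0             |      1      | 1
 1  |  1  |  1  |  0  ||       1       |       0        |            0             |      0      | 0
 1  |  1  |  0  |  1  ||       0       |       1        |            1             |      1      | 0
 1  |  1  |  0  |  0  ||       0       |       1        |            1             |      0      | 0
 1  |  0  |  1  |  1  ||       0       |       1        |            1             |      0      | 1
 1  |  0  |  1  |  0  ||       0       |       1        |            1             |      0      | 0
 1  |  0  |  0  |  1  ||       1       |       0        |            0             |      0      | 1
 1  |  0  |  0  |  0  ||       1       |       0        |            0             |      0      | 0
 0  |  1  |  1  |  1  ||       1       |       0        |            1             |      1      | 0
 0  |  1  |  1  |  0  ||       1       |       0        |            1             |      0      | 0
 0  |  1  |  0  |  1  ||       0       |       1        |            0             |      1      | 1
 0  |  1  |  0  |  0  ||       0       |       1        |            0             |      0      | 0
 0  |  0  |  1  |  1  ||       0       |       1        |            0             |      0      | 1
 0  |  0  |  1  |  0  ||       0       |       1        |            0             |      0      | 0
 0  |  0  |  0  |  1  ||       1       |       0        |            1             |      0      | 1
 0  |  0  |  0  |  0  ||       1       |       0        |            1             |      0      | 0
The formula is true on 6 of the 16 rows.

6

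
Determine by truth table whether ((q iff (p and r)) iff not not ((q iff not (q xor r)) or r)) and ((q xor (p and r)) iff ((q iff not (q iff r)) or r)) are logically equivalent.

p | q | r | φ | ψ
- | - | - | - | -
F | F | F | F | F
F | F | T | T | F
F | T | F | T | T
F | T | T | F | T
T | F | F | F | F
T | F | T | F | T
T | T | F | T | T
T | T | T | T | F
The columns differ at p=F, q=F, r=T (φ=T, ψ=F), so they are not equivalent.

not equivalent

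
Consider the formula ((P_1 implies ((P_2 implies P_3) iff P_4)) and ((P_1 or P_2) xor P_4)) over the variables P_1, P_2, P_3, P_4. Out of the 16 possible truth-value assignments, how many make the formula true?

P_1 | P_2 | P_3 | P_4 | φ
--- | --- | --- | --- | -
 T  |  T  |  T  |  T  | F
 T  |  T  |  T  |  F  | F
 T  |  T  |  F  |  T  | F
 T  |  T  |  F  |  F  | T
 T  |  F  |  T  |  T  | F
 T  |  F  |  T  |  F  | F
 T  |  F  |  F  |  T  | F
 T  |  F  |  F  |  F  | F
 F  |  T  |  T  |  T  | F
 F  |  T  |  T  |  F  | T
 F  |  T  |  F  |  T  | F
 F  |  T  |  F  |  F  | T
 F  |  F  |  T  |  T  | T
 F  |  F  |  T  |  F  | F
 F  |  F  |  F  |  T  | T
 F  |  F  |  F  |  F  | F
The formula is true on 5 of the 16 rows.

5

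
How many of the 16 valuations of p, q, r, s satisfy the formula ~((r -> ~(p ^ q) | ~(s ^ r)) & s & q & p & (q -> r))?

p  q  r  s  |  φ
1  1  1  1  |  0
1  1  1  0  |  1
1  1  0  1  |  1
1  1  0  0  |  1
1  0  1  1  |  1
1  0  1  0  |  1
1  0  0  1  |  1
1  0  0  0  |  1
0  1  1  1  |  1
0  1  1  0  |  1
0  1  0  1  |  1
0  1  0  0  |  1
0  0  1  1  |  1
0  0  1  0  |  1
0  0  0  1  |  1
0  0  0  0  |  1
The formula is true on 15 of the 16 rows.

15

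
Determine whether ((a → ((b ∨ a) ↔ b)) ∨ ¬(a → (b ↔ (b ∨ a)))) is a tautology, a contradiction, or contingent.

tautology

  a   |   b   | (b ∨ a) | ((b ∨ a) ↔ b) | (a → ((b ∨ a) ↔ b)) | (b ↔ (b ∨ a)) | (a → (b ↔ (b ∨ a))) | ¬(a → (b ↔ (b ∨ a))) |   φ  
----- | ----- | ------- | ------------- | ------------------- | ------------- | ------------------- | -------------------- | -----
 True |  True |   True  |      True     |         True        |      True     |         True        |        False         |  True
 True | False |   True  |     False     |        False        |     False     |        False        |         True         |  True
False |  True |   True  |      True     |         True        |      True     |         True        |        False         |  True
False | False |  False  |      True     |         True        |      True     |         True        |        False         |  True
Every row is True, so the formula is a tautology.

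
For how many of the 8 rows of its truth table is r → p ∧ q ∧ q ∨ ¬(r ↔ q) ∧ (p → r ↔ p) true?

p | q | r | (p ∧ q ∧ q) | (r ↔ q) | ¬(r ↔ q) | (p → r) | ((p → r) ↔ p) | (¬(r ↔ q) ∧ ((p → r) ↔ p)) | φ
- | - | - | ----------- | ------- | -------- | ------- | ------------- | -------------------------- | -
T | T | T |      T      |    T    |    F     |    T    |       T       |             F              | T
T | T | F |      T      |    F    |    T     |    F    |       F       |             F              | T
T | F | T |      F      |    F    |    T     |    T    |       T       |             T              | T
T | F | F |      F      |    T    |    F     |    F    |       F       |             F              | T
F | T | T |      F      |    T    |    F     |    T    |       F       |             F              | F
F | T | F |      F      |    F    |    T     |    T    |       F       |             F              | T
F | F | T |      F      |    F    |    T     |    T    |       F       |             F              | F
F | F | F |      F      |    T    |    F     |    T    |       F       |             F              | T
The formula is true on 6 of the 8 rows.

6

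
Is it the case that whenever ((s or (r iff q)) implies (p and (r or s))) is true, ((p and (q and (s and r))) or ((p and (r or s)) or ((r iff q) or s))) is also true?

no

p | q | r | s || φ | ψ
0 | 0 | 0 | 0 || 0 | 1
0 | 0 | 0 | 1 || 0 | 1
0 | 0 | 1 | 0 || 1 | 0
0 | 0 | 1 | 1 || 0 | 1
0 | 1 | 0 | 0 || 1 | 0
0 | 1 | 0 | 1 || 0 | 1
0 | 1 | 1 | 0 || 0 | 1
0 | 1 | 1 | 1 || 0 | 1
1 | 0 | 0 | 0 || 0 | 1
1 | 0 | 0 | 1 || 1 | 1
1 | 0 | 1 | 0 || 1 | 1
1 | 0 | 1 | 1 || 1 | 1
1 | 1 | 0 | 0 || 1 | 0
1 | 1 | 0 | 1 || 1 | 1
1 | 1 | 1 | 0 || 1 | 1
1 | 1 | 1 | 1 || 1 | 1
At p=0, q=0, r=1, s=0 we have φ true but ψ false, so φ does not entail ψ.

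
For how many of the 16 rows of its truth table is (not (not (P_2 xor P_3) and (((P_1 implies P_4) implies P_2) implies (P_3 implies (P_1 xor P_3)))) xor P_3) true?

6

P_1 | P_2 | P_3 | P_4 | (P_2 xor P_3) | not (P_2 xor P_3) | (P_1 implies P_4) | (P_1 xor P_3) | (P_3 implies (P_1 xor P_3)) | φ
--- | --- | --- | --- | ------------- | ----------------- | ----------------- | ------------- | --------------------------- | -
 F  |  F  |  F  |  F  |       F       |         T         |         T         |       F       |              T              | F
 F  |  F  |  F  |  T  |       F       |         T         |         T         |       F       |              T              | F
 F  |  F  |  T  |  F  |       T       |         F         |         T         |       T       |              T              | F
 F  |  F  |  T  |  T  |       T       |         F         |         T         |       T       |              T              | F
 F  |  T  |  F  |  F  |       T       |         F         |         T         |       F       |              T              | T
 F  |  T  |  F  |  T  |       T       |         F         |         T         |       F       |              T              | T
 F  |  T  |  T  |  F  |       F       |         T         |         T         |       T       |              T              | T
 F  |  T  |  T  |  T  |       F       |         T         |         T         |       T       |              T              | T
 T  |  F  |  F  |  F  |       F       |         T         |         F         |       T       |              T              | F
 T  |  F  |  F  |  T  |       F       |         T         |         T         |       T       |              T              | F
 T  |  F  |  T  |  F  |       T       |         F         |         F         |       F       |              F              | F
 T  |  F  |  T  |  T  |       T       |         F         |         T         |       F       |              F              | F
 T  |  T  |  F  |  F  |       T       |         F         |         F         |       T       |              T              | T
 T  |  T  |  F  |  T  |       T       |         F         |         T         |       T       |              T              | T
 T  |  T  |  T  |  F  |       F       |         T         |         F         |       F       |              F              | F
 T  |  T  |  T  |  T  |       F       |         T         |         T         |       F       |              F              | F
The formula is true on 6 of the 16 rows.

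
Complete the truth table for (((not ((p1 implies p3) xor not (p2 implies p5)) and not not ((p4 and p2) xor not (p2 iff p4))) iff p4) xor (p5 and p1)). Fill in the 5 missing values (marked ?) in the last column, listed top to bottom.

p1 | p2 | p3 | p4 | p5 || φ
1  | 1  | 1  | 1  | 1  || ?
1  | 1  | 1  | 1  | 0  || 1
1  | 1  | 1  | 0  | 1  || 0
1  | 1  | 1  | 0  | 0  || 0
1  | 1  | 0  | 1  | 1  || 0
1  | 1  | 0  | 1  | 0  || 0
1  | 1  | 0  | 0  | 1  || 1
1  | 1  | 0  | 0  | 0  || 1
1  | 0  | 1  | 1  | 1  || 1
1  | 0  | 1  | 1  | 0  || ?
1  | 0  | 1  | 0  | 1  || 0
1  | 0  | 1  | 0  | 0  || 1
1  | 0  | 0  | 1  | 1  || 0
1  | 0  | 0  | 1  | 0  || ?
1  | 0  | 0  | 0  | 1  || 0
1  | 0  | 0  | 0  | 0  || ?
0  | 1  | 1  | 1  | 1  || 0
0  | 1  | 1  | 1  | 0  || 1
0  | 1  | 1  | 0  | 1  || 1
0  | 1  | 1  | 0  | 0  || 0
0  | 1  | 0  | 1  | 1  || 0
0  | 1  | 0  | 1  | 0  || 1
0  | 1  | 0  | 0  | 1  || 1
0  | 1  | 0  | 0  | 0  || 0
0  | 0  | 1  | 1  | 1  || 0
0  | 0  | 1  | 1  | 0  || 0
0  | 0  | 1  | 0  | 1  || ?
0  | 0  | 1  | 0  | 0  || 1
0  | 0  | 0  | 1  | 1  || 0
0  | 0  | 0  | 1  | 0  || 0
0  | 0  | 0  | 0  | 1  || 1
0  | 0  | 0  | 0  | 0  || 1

Row p1=1, p2=1, p3=1, p4=1, p5=1: ((not ((p1 implies p3) xor not (p2 implies p5)) and not not ((p4 and p2) xor not (p2 iff p4))) iff p4) = 0, (p5 and p1) = 1, so the formula = 1.
Row p1=1, p2=0, p3=1, p4=1, p5=0: ((not ((p1 implies p3) xor not (p2 implies p5)) and not not ((p4 and p2) xor not (p2 iff p4))) iff p4) = 0, (p5 and p1) = 0, so the formula = 0.
Row p1=1, p2=0, p3=0, p4=1, p5=0: ((not ((p1 implies p3) xor not (p2 implies p5)) and not not ((p4 and p2) xor not (p2 iff p4))) iff p4) = 1, (p5 and p1) = 0, so the formula = 1.
Row p1=1, p2=0, p3=0, p4=0, p5=0: ((not ((p1 implies p3) xor not (p2 implies p5)) and not not ((p4 and p2) xor not (p2 iff p4))) iff p4) = 1, (p5 and p1) = 0, so the formula = 1.
Row p1=0, p2=0, p3=1, p4=0, p5=1: ((not ((p1 implies p3) xor not (p2 implies p5)) and not not ((p4 and p2) xor not (p2 iff p4))) iff p4) = 1, (p5 and p1) = 0, so the formula = 1.

1, 0, 1, 1, 1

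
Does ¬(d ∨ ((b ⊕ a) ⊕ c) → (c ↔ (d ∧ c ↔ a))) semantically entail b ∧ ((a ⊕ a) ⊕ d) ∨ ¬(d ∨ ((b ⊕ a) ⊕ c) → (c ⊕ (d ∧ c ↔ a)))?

a | b | c | d || φ | ψ
T | T | T | T || F | T
T | T | T | F || T | F
T | T | F | T || F | T
T | T | F | F || F | F
T | F | T | T || F | T
T | F | T | F || F | F
T | F | F | T || F | T
T | F | F | F || F | T
F | T | T | T || T | T
F | T | T | F || F | F
F | T | F | T || T | T
F | T | F | F || T | F
F | F | T | T || T | F
F | F | T | F || F | T
F | F | F | T || T | F
F | F | F | F || F | F
At a=T, b=T, c=T, d=F we have φ true but ψ false, so φ does not entail ψ.

no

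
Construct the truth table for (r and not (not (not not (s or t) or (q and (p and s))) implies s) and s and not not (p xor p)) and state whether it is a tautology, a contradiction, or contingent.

p | q | r | s | t | φ
- | - | - | - | - | -
1 | 1 | 1 | 1 | 1 | 0
1 | 1 | 1 | 1 | 0 | 0
1 | 1 | 1 | 0 | 1 | 0
1 | 1 | 1 | 0 | 0 | 0
1 | 1 | 0 | 1 | 1 | 0
1 | 1 | 0 | 1 | 0 | 0
1 | 1 | 0 | 0 | 1 | 0
1 | 1 | 0 | 0 | 0 | 0
1 | 0 | 1 | 1 | 1 | 0
1 | 0 | 1 | 1 | 0 | 0
1 | 0 | 1 | 0 | 1 | 0
1 | 0 | 1 | 0 | 0 | 0
1 | 0 | 0 | 1 | 1 | 0
1 | 0 | 0 | 1 | 0 | 0
1 | 0 | 0 | 0 | 1 | 0
1 | 0 | 0 | 0 | 0 | 0
0 | 1 | 1 | 1 | 1 | 0
0 | 1 | 1 | 1 | 0 | 0
0 | 1 | 1 | 0 | 1 | 0
0 | 1 | 1 | 0 | 0 | 0
0 | 1 | 0 | 1 | 1 | 0
0 | 1 | 0 | 1 | 0 | 0
0 | 1 | 0 | 0 | 1 | 0
0 | 1 | 0 | 0 | 0 | 0
0 | 0 | 1 | 1 | 1 | 0
0 | 0 | 1 | 1 | 0 | 0
0 | 0 | 1 | 0 | 1 | 0
0 | 0 | 1 | 0 | 0 | 0
0 | 0 | 0 | 1 | 1 | 0
0 | 0 | 0 | 1 | 0 | 0
0 | 0 | 0 | 0 | 1 | 0
0 | 0 | 0 | 0 | 0 | 0
Every row is 0, so the formula is a contradiction.

contradiction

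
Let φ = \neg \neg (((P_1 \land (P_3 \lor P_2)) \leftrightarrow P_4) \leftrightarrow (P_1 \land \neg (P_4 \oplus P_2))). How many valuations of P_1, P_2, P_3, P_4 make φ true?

 P_1    P_2    P_3    P_4   |    φ  
 True   True   True   True  |   True
 True   True   True  False  |   True
 True   True  False   True  |   True
 True   True  False  False  |   True
 True  False   True   True  |  False
 True  False   True  False  |  False
 True  False  False   True  |   True
 True  False  False  False  |   True
False   True   True   True  |   True
False   True   True  False  |  False
False   True  False   True  |   True
False   True  False  False  |  False
False  False   True   True  |   True
False  False   True  False  |  False
False  False  False   True  |   True
False  False  False  False  |  False
The formula is true on 10 of the 16 rows.

10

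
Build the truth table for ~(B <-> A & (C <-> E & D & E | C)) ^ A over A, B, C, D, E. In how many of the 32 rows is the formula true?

16

A  B  C  D  E  |  φ
T  T  T  T  T  |  T
T  T  T  T  F  |  T
T  T  T  F  T  |  T
T  T  T  F  F  |  T
T  T  F  T  T  |  F
T  T  F  T  F  |  T
T  T  F  F  T  |  T
T  T  F  F  F  |  T
T  F  T  T  T  |  F
T  F  T  T  F  |  F
T  F  T  F  T  |  F
T  F  T  F  F  |  F
T  F  F  T  T  |  T
T  F  F  T  F  |  F
T  F  F  F  T  |  F
T  F  F  F  F  |  F
F  T  T  T  T  |  T
F  T  T  T  F  |  T
F  T  T  F  T  |  T
F  T  T  F  F  |  T
F  T  F  T  T  |  T
F  T  F  T  F  |  T
F  T  F  F  T  |  T
F  T  F  F  F  |  T
F  F  T  T  T  |  F
F  F  T  T  F  |  F
F  F  T  F  T  |  F
F  F  T  F  F  |  F
F  F  F  T  T  |  F
F  F  F  T  F  |  F
F  F  F  F  T  |  F
F  F  F  F  F  |  F
The formula is true on 16 of the 32 rows.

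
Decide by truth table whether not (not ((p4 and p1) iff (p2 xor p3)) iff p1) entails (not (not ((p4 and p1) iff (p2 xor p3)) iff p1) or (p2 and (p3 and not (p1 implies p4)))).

yes

  p1     p2     p3     p4   |    φ      ψ  
False  False  False  False  |  False  False
False  False  False   True  |  False  False
False  False   True  False  |   True   True
False  False   True   True  |   True   True
False   True  False  False  |   True   True
False   True  False   True  |   True   True
False   True   True  False  |  False  False
False   True   True   True  |  False  False
 True  False  False  False  |   True   True
 True  False  False   True  |  False  False
 True  False   True  False  |  False  False
 True  False   True   True  |   True   True
 True   True  False  False  |  False  False
 True   True  False   True  |   True   True
 True   True   True  False  |   True   True
 True   True   True   True  |  False  False
In every row where φ is true, ψ is also true, so φ ⊨ ψ.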